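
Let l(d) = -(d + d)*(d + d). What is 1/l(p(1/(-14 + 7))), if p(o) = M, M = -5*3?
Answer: -1/900 ≈ -0.0011111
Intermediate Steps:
M = -15
p(o) = -15
l(d) = -4*d² (l(d) = -2*d*2*d = -4*d²)
1/l(p(1/(-14 + 7))) = 1/(-4*(-15)²) = 1/(-4*225) = 1/(-900) = -1/900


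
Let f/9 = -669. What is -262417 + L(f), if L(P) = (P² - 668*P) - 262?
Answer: 40011790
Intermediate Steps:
f = -6021 (f = 9*(-669) = -6021)
L(P) = -262 + P² - 668*P
-262417 + L(f) = -262417 + (-262 + (-6021)² - 668*(-6021)) = -262417 + (-262 + 36252441 + 4022028) = -262417 + 40274207 = 40011790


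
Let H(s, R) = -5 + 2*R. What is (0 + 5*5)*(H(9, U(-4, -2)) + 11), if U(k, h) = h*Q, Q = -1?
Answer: 250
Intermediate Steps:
U(k, h) = -h (U(k, h) = h*(-1) = -h)
(0 + 5*5)*(H(9, U(-4, -2)) + 11) = (0 + 5*5)*((-5 + 2*(-1*(-2))) + 11) = (0 + 25)*((-5 + 2*2) + 11) = 25*((-5 + 4) + 11) = 25*(-1 + 11) = 25*10 = 250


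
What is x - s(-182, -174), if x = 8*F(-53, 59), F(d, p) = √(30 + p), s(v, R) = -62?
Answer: 62 + 8*√89 ≈ 137.47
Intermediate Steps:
x = 8*√89 (x = 8*√(30 + 59) = 8*√89 ≈ 75.472)
x - s(-182, -174) = 8*√89 - 1*(-62) = 8*√89 + 62 = 62 + 8*√89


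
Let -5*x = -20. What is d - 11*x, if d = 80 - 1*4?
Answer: 32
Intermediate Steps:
d = 76 (d = 80 - 4 = 76)
x = 4 (x = -⅕*(-20) = 4)
d - 11*x = 76 - 11*4 = 76 - 44 = 32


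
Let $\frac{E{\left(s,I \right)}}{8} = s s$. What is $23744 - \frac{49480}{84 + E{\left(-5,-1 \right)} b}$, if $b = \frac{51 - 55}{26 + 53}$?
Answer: $\frac{33665266}{1459} \approx 23074.0$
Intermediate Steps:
$E{\left(s,I \right)} = 8 s^{2}$ ($E{\left(s,I \right)} = 8 s s = 8 s^{2}$)
$b = - \frac{4}{79} \approx -0.050633$
$23744 - \frac{49480}{84 + E{\left(-5,-1 \right)} b} = 23744 - \frac{49480}{84 + 8 \left(-5\right)^{2} \left(- \frac{4}{79}\right)} = 23744 - \frac{49480}{84 + 8 \cdot 25 \left(- \frac{4}{79}\right)} = 23744 - \frac{49480}{84 + 200 \left(- \frac{4}{79}\right)} = 23744 - \frac{49480}{84 - \frac{800}{79}} = 23744 - \frac{49480}{\frac{5836}{79}} = 23744 - \frac{977230}{1459} = \frac{33665266}{1459}$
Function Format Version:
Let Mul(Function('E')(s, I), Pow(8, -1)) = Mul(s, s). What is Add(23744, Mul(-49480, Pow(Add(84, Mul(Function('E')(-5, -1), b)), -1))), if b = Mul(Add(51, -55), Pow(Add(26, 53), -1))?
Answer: Rational(33665266, 1459) ≈ 23074.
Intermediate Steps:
Function('E')(s, I) = Mul(8, Pow(s, 2)) (Function('E')(s, I) = Mul(8, Mul(s, s)) = Mul(8, Pow(s, 2)))
b = Rational(-4, 79) (b = Mul(-4, Pow(79, -1)) = Mul(-4, Rational(1, 79)) = Rational(-4, 79) ≈ -0.050633)
Add(23744, Mul(-49480, Pow(Add(84, Mul(Function('E')(-5, -1), b)), -1))) = Add(23744, Mul(-49480, Pow(Add(84, Mul(Mul(8, Pow(-5, 2)), Rational(-4, 79))), -1))) = Add(23744, Mul(-49480, Pow(Add(84, Mul(Mul(8, 25), Rational(-4, 79))), -1))) = Add(23744, Mul(-49480, Pow(Add(84, Mul(200, Rational(-4, 79))), -1))) = Add(23744, Mul(-49480, Pow(Add(84, Rational(-800, 79)), -1))) = Add(23744, Mul(-49480, Pow(Rational(5836, 79), -1))) = Add(23744, Mul(-49480, Rational(79, 5836))) = Add(23744, Rational(-977230, 1459)) = Rational(33665266, 1459)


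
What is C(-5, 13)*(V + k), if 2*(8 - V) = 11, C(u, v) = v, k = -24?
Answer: -559/2 ≈ -279.50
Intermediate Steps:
V = 5/2 (V = 8 - ½*11 = 8 - 11/2 = 5/2 ≈ 2.5000)
C(-5, 13)*(V + k) = 13*(5/2 - 24) = 13*(-43/2) = -559/2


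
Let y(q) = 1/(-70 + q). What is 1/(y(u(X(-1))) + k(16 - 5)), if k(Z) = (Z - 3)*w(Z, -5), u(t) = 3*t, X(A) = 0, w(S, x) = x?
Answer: -70/2801 ≈ -0.024991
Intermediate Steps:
k(Z) = 15 - 5*Z (k(Z) = (Z - 3)*(-5) = (-3 + Z)*(-5) = 15 - 5*Z)
1/(y(u(X(-1))) + k(16 - 5)) = 1/(1/(-70 + 3*0) + (15 - 5*(16 - 5))) = 1/(1/(-70 + 0) + (15 - 5*11)) = 1/(1/(-70) + (15 - 55)) = 1/(-1/70 - 40) = 1/(-2801/70) = -70/2801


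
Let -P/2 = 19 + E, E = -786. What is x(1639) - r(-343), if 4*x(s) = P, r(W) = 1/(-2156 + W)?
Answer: 1916735/4998 ≈ 383.50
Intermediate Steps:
P = 1534 (P = -2*(19 - 786) = -2*(-767) = 1534)
x(s) = 767/2 (x(s) = (1/4)*1534 = 767/2)
x(1639) - r(-343) = 767/2 - 1/(-2156 - 343) = 767/2 - 1/(-2499) = 767/2 - 1*(-1/2499) = 767/2 + 1/2499 = 1916735/4998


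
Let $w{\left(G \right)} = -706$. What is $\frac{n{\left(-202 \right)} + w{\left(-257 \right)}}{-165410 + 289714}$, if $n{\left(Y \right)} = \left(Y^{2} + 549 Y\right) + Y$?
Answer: $- \frac{35501}{62152} \approx -0.5712$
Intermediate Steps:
$n{\left(Y \right)} = Y^{2} + 550 Y$
$\frac{n{\left(-202 \right)} + w{\left(-257 \right)}}{-165410 + 289714} = \frac{- 202 \left(550 - 202\right) - 706}{-165410 + 289714} = \frac{\left(-202\right) 348 - 706}{124304} = \left(-70296 - 706\right) \frac{1}{124304} = \left(-71002\right) \frac{1}{124304} = - \frac{35501}{62152}$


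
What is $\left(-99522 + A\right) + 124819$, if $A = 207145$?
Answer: $232442$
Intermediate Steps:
$\left(-99522 + A\right) + 124819 = \left(-99522 + 207145\right) + 124819 = 107623 + 124819 = 232442$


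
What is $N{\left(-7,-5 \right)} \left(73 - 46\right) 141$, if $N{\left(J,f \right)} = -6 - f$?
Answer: $-3807$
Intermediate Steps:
$N{\left(-7,-5 \right)} \left(73 - 46\right) 141 = \left(-6 - -5\right) \left(73 - 46\right) 141 = \left(-6 + 5\right) 27 \cdot 141 = \left(-1\right) 27 \cdot 141 = \left(-27\right) 141 = -3807$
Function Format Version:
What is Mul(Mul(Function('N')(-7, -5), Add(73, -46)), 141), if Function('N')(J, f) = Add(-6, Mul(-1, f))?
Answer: -3807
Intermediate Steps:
Mul(Mul(Function('N')(-7, -5), Add(73, -46)), 141) = Mul(Mul(Add(-6, Mul(-1, -5)), Add(73, -46)), 141) = Mul(Mul(Add(-6, 5), 27), 141) = Mul(Mul(-1, 27), 141) = Mul(-27, 141) = -3807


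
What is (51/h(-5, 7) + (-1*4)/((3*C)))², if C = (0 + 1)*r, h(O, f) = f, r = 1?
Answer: 15625/441 ≈ 35.431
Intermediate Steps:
C = 1 (C = (0 + 1)*1 = 1*1 = 1)
(51/h(-5, 7) + (-1*4)/((3*C)))² = (51/7 + (-1*4)/((3*1)))² = (51*(⅐) - 4/3)² = (51/7 - 4*⅓)² = (51/7 - 4/3)² = (125/21)² = 15625/441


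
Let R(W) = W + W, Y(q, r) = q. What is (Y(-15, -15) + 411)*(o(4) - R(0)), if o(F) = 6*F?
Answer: 9504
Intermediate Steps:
R(W) = 2*W
(Y(-15, -15) + 411)*(o(4) - R(0)) = (-15 + 411)*(6*4 - 2*0) = 396*(24 - 1*0) = 396*(24 + 0) = 396*24 = 9504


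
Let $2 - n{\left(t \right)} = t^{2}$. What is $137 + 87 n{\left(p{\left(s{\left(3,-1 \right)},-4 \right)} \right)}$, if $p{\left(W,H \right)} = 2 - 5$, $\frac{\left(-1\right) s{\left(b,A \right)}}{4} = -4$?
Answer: $-472$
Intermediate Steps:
$s{\left(b,A \right)} = 16$ ($s{\left(b,A \right)} = \left(-4\right) \left(-4\right) = 16$)
$p{\left(W,H \right)} = -3$
$n{\left(t \right)} = 2 - t^{2}$
$137 + 87 n{\left(p{\left(s{\left(3,-1 \right)},-4 \right)} \right)} = 137 + 87 \left(2 - \left(-3\right)^{2}\right) = 137 + 87 \left(2 - 9\right) = 137 + 87 \left(-7\right) = 137 - 609 = -472$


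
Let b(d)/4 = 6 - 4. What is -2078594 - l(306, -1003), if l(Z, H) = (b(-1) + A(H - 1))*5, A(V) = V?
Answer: -2073614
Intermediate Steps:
b(d) = 8 (b(d) = 4*(6 - 4) = 4*2 = 8)
l(Z, H) = 35 + 5*H (l(Z, H) = (8 + (H - 1))*5 = (8 + (-1 + H))*5 = (7 + H)*5 = 35 + 5*H)
-2078594 - l(306, -1003) = -2078594 - (35 + 5*(-1003)) = -2078594 - (35 - 5015) = -2078594 - 1*(-4980) = -2078594 + 4980 = -2073614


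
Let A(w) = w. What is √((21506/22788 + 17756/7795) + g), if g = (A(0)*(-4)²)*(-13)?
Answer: √2823680113936530/29605410 ≈ 1.7949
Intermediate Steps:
g = 0 (g = (0*(-4)²)*(-13) = (0*16)*(-13) = 0*(-13) = 0)
√((21506/22788 + 17756/7795) + g) = √((21506/22788 + 17756/7795) + 0) = √((21506*(1/22788) + 17756*(1/7795)) + 0) = √((10753/11394 + 17756/7795) + 0) = √(286131499/88816230 + 0) = √(286131499/88816230) = √2823680113936530/29605410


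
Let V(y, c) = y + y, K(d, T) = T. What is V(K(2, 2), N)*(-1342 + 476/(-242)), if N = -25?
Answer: -650480/121 ≈ -5375.9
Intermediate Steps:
V(y, c) = 2*y
V(K(2, 2), N)*(-1342 + 476/(-242)) = (2*2)*(-1342 + 476/(-242)) = 4*(-1342 + 476*(-1/242)) = 4*(-1342 - 238/121) = 4*(-162620/121) = -650480/121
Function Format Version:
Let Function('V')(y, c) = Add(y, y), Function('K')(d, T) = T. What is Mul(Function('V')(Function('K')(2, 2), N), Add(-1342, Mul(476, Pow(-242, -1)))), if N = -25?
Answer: Rational(-650480, 121) ≈ -5375.9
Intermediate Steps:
Function('V')(y, c) = Mul(2, y)
Mul(Function('V')(Function('K')(2, 2), N), Add(-1342, Mul(476, Pow(-242, -1)))) = Mul(Mul(2, 2), Add(-1342, Mul(476, Pow(-242, -1)))) = Mul(4, Add(-1342, Mul(476, Rational(-1, 242)))) = Mul(4, Add(-1342, Rational(-238, 121))) = Mul(4, Rational(-162620, 121)) = Rational(-650480, 121)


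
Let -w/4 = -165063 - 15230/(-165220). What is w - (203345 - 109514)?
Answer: 4679200835/8261 ≈ 5.6642e+5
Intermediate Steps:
w = 5454338726/8261 (w = -4*(-165063 - 15230/(-165220)) = -4*(-165063 - 15230*(-1/165220)) = -4*(-165063 + 1523/16522) = -4*(-2727169363/16522) = 5454338726/8261 ≈ 6.6025e+5)
w - (203345 - 109514) = 5454338726/8261 - (203345 - 109514) = 5454338726/8261 - 1*93831 = 5454338726/8261 - 93831 = 4679200835/8261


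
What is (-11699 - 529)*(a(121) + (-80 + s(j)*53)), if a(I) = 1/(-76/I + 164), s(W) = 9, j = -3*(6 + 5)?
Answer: -23991387969/4942 ≈ -4.8546e+6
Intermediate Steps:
j = -33 (j = -3*11 = -33)
a(I) = 1/(164 - 76/I)
(-11699 - 529)*(a(121) + (-80 + s(j)*53)) = (-11699 - 529)*((1/4)*121/(-19 + 41*121) + (-80 + 9*53)) = -12228*((1/4)*121/(-19 + 4961) + (-80 + 477)) = -12228*((1/4)*121/4942 + 397) = -12228*((1/4)*121*(1/4942) + 397) = -12228*(121/19768 + 397) = -12228*7848017/19768 = -23991387969/4942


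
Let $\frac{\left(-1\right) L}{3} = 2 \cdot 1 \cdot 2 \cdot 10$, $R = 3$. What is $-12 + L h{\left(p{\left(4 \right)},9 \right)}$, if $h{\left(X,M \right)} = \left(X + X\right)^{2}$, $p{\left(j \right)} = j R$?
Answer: $-69132$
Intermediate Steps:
$p{\left(j \right)} = 3 j$ ($p{\left(j \right)} = j 3 = 3 j$)
$h{\left(X,M \right)} = 4 X^{2}$ ($h{\left(X,M \right)} = \left(2 X\right)^{2} = 4 X^{2}$)
$L = -120$ ($L = - 3 \cdot 2 \cdot 1 \cdot 2 \cdot 10 = - 3 \cdot 2 \cdot 2 \cdot 10 = - 3 \cdot 4 \cdot 10 = \left(-3\right) 40 = -120$)
$-12 + L h{\left(p{\left(4 \right)},9 \right)} = -12 - 120 \cdot 4 \left(3 \cdot 4\right)^{2} = -12 - 120 \cdot 4 \cdot 12^{2} = -12 - 120 \cdot 4 \cdot 144 = -12 - 69120 = -69132$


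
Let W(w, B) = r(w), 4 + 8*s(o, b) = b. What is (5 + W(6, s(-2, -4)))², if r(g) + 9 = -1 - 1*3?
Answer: 64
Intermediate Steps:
r(g) = -13 (r(g) = -9 + (-1 - 1*3) = -9 + (-1 - 3) = -9 - 4 = -13)
s(o, b) = -½ + b/8
W(w, B) = -13
(5 + W(6, s(-2, -4)))² = (5 - 13)² = (-8)² = 64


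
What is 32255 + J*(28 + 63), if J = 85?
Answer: 39990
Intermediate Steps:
32255 + J*(28 + 63) = 32255 + 85*(28 + 63) = 32255 + 85*91 = 32255 + 7735 = 39990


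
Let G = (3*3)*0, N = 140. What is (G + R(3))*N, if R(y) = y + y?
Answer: 840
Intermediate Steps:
R(y) = 2*y
G = 0 (G = 9*0 = 0)
(G + R(3))*N = (0 + 2*3)*140 = (0 + 6)*140 = 6*140 = 840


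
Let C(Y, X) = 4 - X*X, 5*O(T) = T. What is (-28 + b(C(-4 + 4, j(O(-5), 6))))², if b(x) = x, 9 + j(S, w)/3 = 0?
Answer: 567009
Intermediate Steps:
O(T) = T/5
j(S, w) = -27 (j(S, w) = -27 + 3*0 = -27 + 0 = -27)
C(Y, X) = 4 - X²
(-28 + b(C(-4 + 4, j(O(-5), 6))))² = (-28 + (4 - 1*(-27)²))² = (-28 + (4 - 1*729))² = (-28 + (4 - 729))² = (-28 - 725)² = (-753)² = 567009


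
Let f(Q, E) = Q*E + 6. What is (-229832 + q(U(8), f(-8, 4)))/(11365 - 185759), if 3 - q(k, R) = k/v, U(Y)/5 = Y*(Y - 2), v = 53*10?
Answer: 12180961/9242882 ≈ 1.3179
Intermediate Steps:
f(Q, E) = 6 + E*Q (f(Q, E) = E*Q + 6 = 6 + E*Q)
v = 530
U(Y) = 5*Y*(-2 + Y) (U(Y) = 5*(Y*(Y - 2)) = 5*(Y*(-2 + Y)) = 5*Y*(-2 + Y))
q(k, R) = 3 - k/530
(-229832 + q(U(8), f(-8, 4)))/(11365 - 185759) = (-229832 + (3 - 8*(-2 + 8)/106))/(11365 - 185759) = (-229832 + (3 - 8*6/106))/(-174394) = (-229832 + (3 - 1/530*240))*(-1/174394) = (-229832 + (3 - 24/53))*(-1/174394) = (-229832 + 135/53)*(-1/174394) = -12180961/53*(-1/174394) = 12180961/9242882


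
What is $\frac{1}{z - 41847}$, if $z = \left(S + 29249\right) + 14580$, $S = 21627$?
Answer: $\frac{1}{23609} \approx 4.2357 \cdot 10^{-5}$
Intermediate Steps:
$z = 65456$ ($z = \left(21627 + 29249\right) + 14580 = 50876 + 14580 = 65456$)
$\frac{1}{z - 41847} = \frac{1}{65456 - 41847} = \frac{1}{23609}$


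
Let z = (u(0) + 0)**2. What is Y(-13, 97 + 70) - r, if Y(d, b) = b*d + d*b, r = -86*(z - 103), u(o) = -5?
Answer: -11050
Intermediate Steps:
z = 25 (z = (-5 + 0)**2 = (-5)**2 = 25)
r = 6708 (r = -86*(25 - 103) = -86*(-78) = 6708)
Y(d, b) = 2*b*d (Y(d, b) = b*d + b*d = 2*b*d)
Y(-13, 97 + 70) - r = 2*(97 + 70)*(-13) - 1*6708 = 2*167*(-13) - 6708 = -4342 - 6708 = -11050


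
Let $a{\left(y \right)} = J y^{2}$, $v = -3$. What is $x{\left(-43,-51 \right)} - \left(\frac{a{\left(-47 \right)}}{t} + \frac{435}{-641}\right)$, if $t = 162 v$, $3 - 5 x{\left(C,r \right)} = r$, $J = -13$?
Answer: $- \frac{74158531}{1557630} \approx -47.61$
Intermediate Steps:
$x{\left(C,r \right)} = \frac{3}{5} - \frac{r}{5}$
$t = -486$ ($t = 162 \left(-3\right) = -486$)
$a{\left(y \right)} = - 13 y^{2}$
$x{\left(-43,-51 \right)} - \left(\frac{a{\left(-47 \right)}}{t} + \frac{435}{-641}\right) = \left(\frac{3}{5} - - \frac{51}{5}\right) - \left(\frac{\left(-13\right) \left(-47\right)^{2}}{-486} + \frac{435}{-641}\right) = \left(\frac{3}{5} + \frac{51}{5}\right) - \left(\left(-13\right) 2209 \left(- \frac{1}{486}\right) + 435 \left(- \frac{1}{641}\right)\right) = \frac{54}{5} - \left(\left(-28717\right) \left(- \frac{1}{486}\right) - \frac{435}{641}\right) = \frac{54}{5} - \left(\frac{28717}{486} - \frac{435}{641}\right) = \frac{54}{5} - \frac{18196187}{311526} = - \frac{74158531}{1557630}$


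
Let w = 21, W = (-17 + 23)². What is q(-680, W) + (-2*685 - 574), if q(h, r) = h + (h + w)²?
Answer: 431657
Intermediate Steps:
W = 36 (W = 6² = 36)
q(h, r) = h + (21 + h)² (q(h, r) = h + (h + 21)² = h + (21 + h)²)
q(-680, W) + (-2*685 - 574) = (-680 + (21 - 680)²) + (-2*685 - 574) = (-680 + (-659)²) + (-1370 - 574) = (-680 + 434281) - 1944 = 433601 - 1944 = 431657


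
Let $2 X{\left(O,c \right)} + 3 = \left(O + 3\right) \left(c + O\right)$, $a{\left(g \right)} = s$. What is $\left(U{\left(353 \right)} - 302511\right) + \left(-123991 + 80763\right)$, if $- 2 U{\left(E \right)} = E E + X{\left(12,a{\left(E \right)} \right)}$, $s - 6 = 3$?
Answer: $- \frac{816243}{2} \approx -4.0812 \cdot 10^{5}$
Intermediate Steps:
$s = 9$ ($s = 6 + 3 = 9$)
$a{\left(g \right)} = 9$
$X{\left(O,c \right)} = - \frac{3}{2} + \frac{\left(3 + O\right) \left(O + c\right)}{2}$ ($X{\left(O,c \right)} = - \frac{3}{2} + \frac{\left(O + 3\right) \left(c + O\right)}{2} = - \frac{3}{2} + \frac{\left(3 + O\right) \left(O + c\right)}{2}$)
$U{\left(E \right)} = -78 - \frac{E^{2}}{2}$ ($U{\left(E \right)} = - \frac{E E + \left(- \frac{3}{2} + \frac{12^{2}}{2} + \frac{3}{2} \cdot 12 + \frac{3}{2} \cdot 9 + \frac{1}{2} \cdot 12 \cdot 9\right)}{2} = - \frac{E^{2} + \left(- \frac{3}{2} + \frac{1}{2} \cdot 144 + 18 + \frac{27}{2} + 54\right)}{2} = - \frac{E^{2} + \left(- \frac{3}{2} + 72 + 18 + \frac{27}{2} + 54\right)}{2} = - \frac{E^{2} + 156}{2} = - \frac{156 + E^{2}}{2} = -78 - \frac{E^{2}}{2}$)
$\left(U{\left(353 \right)} - 302511\right) + \left(-123991 + 80763\right) = \left(\left(-78 - \frac{353^{2}}{2}\right) - 302511\right) + \left(-123991 + 80763\right) = \left(\left(-78 - \frac{124609}{2}\right) - 302511\right) - 43228 = \left(- \frac{124765}{2} - 302511\right) - 43228 = - \frac{729787}{2} - 43228 = - \frac{816243}{2}$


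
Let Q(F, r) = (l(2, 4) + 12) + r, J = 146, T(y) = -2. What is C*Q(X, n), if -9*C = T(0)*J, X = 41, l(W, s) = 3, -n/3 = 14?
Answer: -876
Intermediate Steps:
n = -42 (n = -3*14 = -42)
C = 292/9 (C = -(-2)*146/9 = -⅑*(-292) = 292/9 ≈ 32.444)
Q(F, r) = 15 + r (Q(F, r) = (3 + 12) + r = 15 + r)
C*Q(X, n) = 292*(15 - 42)/9 = (292/9)*(-27) = -876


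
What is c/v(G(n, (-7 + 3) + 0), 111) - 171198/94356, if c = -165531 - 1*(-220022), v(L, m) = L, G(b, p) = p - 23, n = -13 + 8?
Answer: -285898619/141534 ≈ -2020.0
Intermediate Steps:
n = -5
G(b, p) = -23 + p
c = 54491 (c = -165531 + 220022 = 54491)
c/v(G(n, (-7 + 3) + 0), 111) - 171198/94356 = 54491/(-23 + ((-7 + 3) + 0)) - 171198/94356 = 54491/(-23 + (-4 + 0)) - 171198*1/94356 = 54491/(-23 - 4) - 9511/5242 = 54491/(-27) - 9511/5242 = 54491*(-1/27) - 9511/5242 = -54491/27 - 9511/5242 = -285898619/141534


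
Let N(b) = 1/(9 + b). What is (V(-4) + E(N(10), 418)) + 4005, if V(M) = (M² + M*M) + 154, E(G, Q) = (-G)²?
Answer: 1512952/361 ≈ 4191.0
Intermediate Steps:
E(G, Q) = G²
V(M) = 154 + 2*M² (V(M) = (M² + M²) + 154 = 2*M² + 154 = 154 + 2*M²)
(V(-4) + E(N(10), 418)) + 4005 = ((154 + 2*(-4)²) + (1/(9 + 10))²) + 4005 = ((154 + 2*16) + (1/19)²) + 4005 = ((154 + 32) + (1/19)²) + 4005 = (186 + 1/361) + 4005 = 67147/361 + 4005 = 1512952/361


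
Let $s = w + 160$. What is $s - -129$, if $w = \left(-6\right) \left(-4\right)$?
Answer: $313$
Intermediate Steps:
$w = 24$
$s = 184$ ($s = 24 + 160 = 184$)
$s - -129 = 184 - -129 = 184 + 129 = 313$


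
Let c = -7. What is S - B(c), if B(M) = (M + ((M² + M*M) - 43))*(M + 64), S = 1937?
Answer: -799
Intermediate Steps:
B(M) = (64 + M)*(-43 + M + 2*M²) (B(M) = (M + ((M² + M²) - 43))*(64 + M) = (M + (2*M² - 43))*(64 + M) = (M + (-43 + 2*M²))*(64 + M) = (-43 + M + 2*M²)*(64 + M) = (64 + M)*(-43 + M + 2*M²))
S - B(c) = 1937 - (-2752 + 2*(-7)³ + 21*(-7) + 129*(-7)²) = 1937 - (-2752 + 2*(-343) - 147 + 129*49) = 1937 - (-2752 - 686 - 147 + 6321) = 1937 - 1*2736 = 1937 - 2736 = -799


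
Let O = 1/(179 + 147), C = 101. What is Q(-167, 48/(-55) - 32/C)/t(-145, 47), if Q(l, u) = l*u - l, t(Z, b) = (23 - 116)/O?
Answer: -2031221/168416490 ≈ -0.012061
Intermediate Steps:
O = 1/326 ≈ 0.0030675
t(Z, b) = -30318 (t(Z, b) = (23 - 116)/(1/326) = -93*326 = -30318)
Q(l, u) = -l + l*u
Q(-167, 48/(-55) - 32/C)/t(-145, 47) = -167*(-1 + (48/(-55) - 32/101))/(-30318) = -167*(-1 + (48*(-1/55) - 32*1/101))*(-1/30318) = -167*(-1 + (-48/55 - 32/101))*(-1/30318) = -167*(-1 - 6608/5555)*(-1/30318) = -167*(-12163/5555)*(-1/30318) = (2031221/5555)*(-1/30318) = -2031221/168416490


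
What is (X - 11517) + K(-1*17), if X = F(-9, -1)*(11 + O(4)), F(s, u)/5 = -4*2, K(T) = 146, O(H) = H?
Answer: -11971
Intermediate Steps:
F(s, u) = -40 (F(s, u) = 5*(-4*2) = 5*(-8) = -40)
X = -600 (X = -40*(11 + 4) = -40*15 = -600)
(X - 11517) + K(-1*17) = (-600 - 11517) + 146 = -12117 + 146 = -11971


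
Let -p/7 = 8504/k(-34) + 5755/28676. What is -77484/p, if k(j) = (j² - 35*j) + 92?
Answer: 902844704432/300873293 ≈ 3000.7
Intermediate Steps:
k(j) = 92 + j² - 35*j
p = -902619879/34956044 (p = -7*(8504/(92 + (-34)² - 35*(-34)) + 5755/28676) = -7*(8504/(92 + 1156 + 1190) + 5755*(1/28676)) = -7*(8504/2438 + 5755/28676) = -7*(8504*(1/2438) + 5755/28676) = -7*(4252/1219 + 5755/28676) = -7*128945697/34956044 = -902619879/34956044 ≈ -25.822)
-77484/p = -77484/(-902619879/34956044) = -77484*(-34956044/902619879) = 902844704432/300873293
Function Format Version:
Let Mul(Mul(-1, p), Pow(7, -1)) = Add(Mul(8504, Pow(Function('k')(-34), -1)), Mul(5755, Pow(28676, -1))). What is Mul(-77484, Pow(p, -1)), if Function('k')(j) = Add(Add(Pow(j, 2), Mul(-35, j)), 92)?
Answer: Rational(902844704432, 300873293) ≈ 3000.7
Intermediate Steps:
Function('k')(j) = Add(92, Pow(j, 2), Mul(-35, j))
p = Rational(-902619879, 34956044) (p = Mul(-7, Add(Mul(8504, Pow(Add(92, Pow(-34, 2), Mul(-35, -34)), -1)), Mul(5755, Pow(28676, -1)))) = Mul(-7, Add(Mul(8504, Pow(Add(92, 1156, 1190), -1)), Mul(5755, Rational(1, 28676)))) = Mul(-7, Add(Mul(8504, Pow(2438, -1)), Rational(5755, 28676))) = Mul(-7, Add(Mul(8504, Rational(1, 2438)), Rational(5755, 28676))) = Mul(-7, Add(Rational(4252, 1219), Rational(5755, 28676))) = Mul(-7, Rational(128945697, 34956044)) = Rational(-902619879, 34956044) ≈ -25.822)
Mul(-77484, Pow(p, -1)) = Mul(-77484, Pow(Rational(-902619879, 34956044), -1)) = Mul(-77484, Rational(-34956044, 902619879)) = Rational(902844704432, 300873293)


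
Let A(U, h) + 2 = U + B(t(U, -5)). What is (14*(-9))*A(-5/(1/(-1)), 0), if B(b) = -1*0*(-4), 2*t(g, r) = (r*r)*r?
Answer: -378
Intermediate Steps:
t(g, r) = r**3/2 (t(g, r) = ((r*r)*r)/2 = (r**2*r)/2 = r**3/2)
B(b) = 0 (B(b) = 0*(-4) = 0)
A(U, h) = -2 + U (A(U, h) = -2 + (U + 0) = -2 + U)
(14*(-9))*A(-5/(1/(-1)), 0) = (14*(-9))*(-2 - 5/(1/(-1))) = -126*(-2 - 5/(-1)) = -126*(-2 - 5*(-1)) = -126*(-2 + 5) = -126*3 = -378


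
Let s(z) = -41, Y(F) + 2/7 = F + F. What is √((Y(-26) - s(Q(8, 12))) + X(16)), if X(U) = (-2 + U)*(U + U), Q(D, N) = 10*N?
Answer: √21399/7 ≈ 20.898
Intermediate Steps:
X(U) = 2*U*(-2 + U) (X(U) = (-2 + U)*(2*U) = 2*U*(-2 + U))
Y(F) = -2/7 + 2*F (Y(F) = -2/7 + (F + F) = -2/7 + 2*F)
√((Y(-26) - s(Q(8, 12))) + X(16)) = √(((-2/7 + 2*(-26)) - 1*(-41)) + 2*16*(-2 + 16)) = √(((-2/7 - 52) + 41) + 2*16*14) = √((-366/7 + 41) + 448) = √(-79/7 + 448) = √(3057/7) = √21399/7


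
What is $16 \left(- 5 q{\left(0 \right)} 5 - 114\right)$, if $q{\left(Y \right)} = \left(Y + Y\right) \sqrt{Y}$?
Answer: $-1824$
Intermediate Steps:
$q{\left(Y \right)} = 2 Y^{\frac{3}{2}}$ ($q{\left(Y \right)} = 2 Y \sqrt{Y} = 2 Y^{\frac{3}{2}}$)
$16 \left(- 5 q{\left(0 \right)} 5 - 114\right) = 16 \left(- 5 \cdot 2 \cdot 0^{\frac{3}{2}} \cdot 5 - 114\right) = 16 \left(- 5 \cdot 2 \cdot 0 \cdot 5 - 114\right) = 16 \left(\left(-5\right) 0 \cdot 5 - 114\right) = 16 \left(0 \cdot 5 - 114\right) = 16 \left(0 - 114\right) = 16 \left(-114\right) = -1824$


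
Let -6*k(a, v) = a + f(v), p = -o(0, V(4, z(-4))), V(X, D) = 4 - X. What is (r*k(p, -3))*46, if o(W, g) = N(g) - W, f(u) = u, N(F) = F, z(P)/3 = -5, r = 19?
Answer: 437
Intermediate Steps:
z(P) = -15 (z(P) = 3*(-5) = -15)
o(W, g) = g - W
p = 0 (p = -((4 - 1*4) - 1*0) = -((4 - 4) + 0) = -(0 + 0) = -1*0 = 0)
k(a, v) = -a/6 - v/6 (k(a, v) = -(a + v)/6 = -a/6 - v/6)
(r*k(p, -3))*46 = (19*(-⅙*0 - ⅙*(-3)))*46 = (19*(0 + ½))*46 = (19*(½))*46 = (19/2)*46 = 437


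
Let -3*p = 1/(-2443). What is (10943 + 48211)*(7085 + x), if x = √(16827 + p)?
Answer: 419106090 + 39436*√225962385159/2443 ≈ 4.2678e+8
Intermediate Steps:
p = 1/7329 (p = -⅓/(-2443) = -⅓*(-1/2443) = 1/7329 ≈ 0.00013644)
x = 2*√225962385159/7329 (x = √(16827 + 1/7329) = √(123325084/7329) = 2*√225962385159/7329 ≈ 129.72)
(10943 + 48211)*(7085 + x) = (10943 + 48211)*(7085 + 2*√225962385159/7329) = 59154*(7085 + 2*√225962385159/7329) = 419106090 + 39436*√225962385159/2443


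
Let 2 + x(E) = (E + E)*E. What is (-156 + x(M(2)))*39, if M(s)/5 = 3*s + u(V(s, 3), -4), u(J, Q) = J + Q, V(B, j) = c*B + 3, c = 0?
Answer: 42588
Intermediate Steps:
V(B, j) = 3 (V(B, j) = 0*B + 3 = 0 + 3 = 3)
M(s) = -5 + 15*s (M(s) = 5*(3*s + (3 - 4)) = 5*(3*s - 1) = 5*(-1 + 3*s) = -5 + 15*s)
x(E) = -2 + 2*E² (x(E) = -2 + (E + E)*E = -2 + (2*E)*E = -2 + 2*E²)
(-156 + x(M(2)))*39 = (-156 + (-2 + 2*(-5 + 15*2)²))*39 = (-156 + (-2 + 2*(-5 + 30)²))*39 = (-156 + (-2 + 2*25²))*39 = (-156 + (-2 + 2*625))*39 = (-156 + (-2 + 1250))*39 = (-156 + 1248)*39 = 1092*39 = 42588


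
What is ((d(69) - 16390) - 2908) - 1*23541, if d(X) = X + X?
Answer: -42701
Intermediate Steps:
d(X) = 2*X
((d(69) - 16390) - 2908) - 1*23541 = ((2*69 - 16390) - 2908) - 1*23541 = ((138 - 16390) - 2908) - 23541 = (-16252 - 2908) - 23541 = -19160 - 23541 = -42701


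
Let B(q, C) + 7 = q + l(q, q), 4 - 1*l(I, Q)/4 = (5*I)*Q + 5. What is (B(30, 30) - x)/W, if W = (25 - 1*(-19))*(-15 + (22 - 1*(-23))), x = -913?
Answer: -4267/330 ≈ -12.930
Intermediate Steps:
l(I, Q) = -4 - 20*I*Q (l(I, Q) = 16 - 4*((5*I)*Q + 5) = 16 - 4*(5*I*Q + 5) = 16 - 4*(5 + 5*I*Q) = 16 + (-20 - 20*I*Q) = -4 - 20*I*Q)
B(q, C) = -11 + q - 20*q**2 (B(q, C) = -7 + (q + (-4 - 20*q*q)) = -7 + (q + (-4 - 20*q**2)) = -7 + (-4 + q - 20*q**2) = -11 + q - 20*q**2)
W = 1320 (W = (25 + 19)*(-15 + (22 + 23)) = 44*(-15 + 45) = 44*30 = 1320)
(B(30, 30) - x)/W = ((-11 + 30 - 20*30**2) - 1*(-913))/1320 = ((-11 + 30 - 20*900) + 913)*(1/1320) = ((-11 + 30 - 18000) + 913)*(1/1320) = (-17981 + 913)*(1/1320) = -17068*1/1320 = -4267/330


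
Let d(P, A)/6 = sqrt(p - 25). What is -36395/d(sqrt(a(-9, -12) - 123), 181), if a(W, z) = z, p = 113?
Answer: -36395*sqrt(22)/264 ≈ -646.62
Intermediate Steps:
d(P, A) = 12*sqrt(22) (d(P, A) = 6*sqrt(113 - 25) = 6*sqrt(88) = 6*(2*sqrt(22)) = 12*sqrt(22))
-36395/d(sqrt(a(-9, -12) - 123), 181) = -36395*sqrt(22)/264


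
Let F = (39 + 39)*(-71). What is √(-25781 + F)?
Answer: I*√31319 ≈ 176.97*I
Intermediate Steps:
F = -5538 (F = 78*(-71) = -5538)
√(-25781 + F) = √(-25781 - 5538) = √(-31319) = I*√31319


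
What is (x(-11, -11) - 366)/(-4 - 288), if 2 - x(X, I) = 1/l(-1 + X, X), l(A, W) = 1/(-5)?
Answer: 359/292 ≈ 1.2295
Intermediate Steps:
l(A, W) = -⅕
x(X, I) = 7 (x(X, I) = 2 - 1/(-⅕) = 2 - 1*(-5) = 2 + 5 = 7)
(x(-11, -11) - 366)/(-4 - 288) = (7 - 366)/(-4 - 288) = -359/(-292) = -359*(-1/292) = 359/292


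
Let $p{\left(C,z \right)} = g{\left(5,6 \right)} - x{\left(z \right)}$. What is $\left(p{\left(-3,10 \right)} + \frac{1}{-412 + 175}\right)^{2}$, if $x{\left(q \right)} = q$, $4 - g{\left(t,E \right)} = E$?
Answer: $\frac{8094025}{56169} \approx 144.1$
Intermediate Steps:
$g{\left(t,E \right)} = 4 - E$
$p{\left(C,z \right)} = -2 - z$ ($p{\left(C,z \right)} = \left(4 - 6\right) - z = -2 - z$)
$\left(p{\left(-3,10 \right)} + \frac{1}{-412 + 175}\right)^{2} = \left(\left(-2 - 10\right) + \frac{1}{-412 + 175}\right)^{2} = \left(\left(-2 - 10\right) + \frac{1}{-237}\right)^{2} = \left(-12 - \frac{1}{237}\right)^{2} = \left(- \frac{2845}{237}\right)^{2} = \frac{8094025}{56169}$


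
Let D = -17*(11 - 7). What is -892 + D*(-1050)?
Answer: 70508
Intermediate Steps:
D = -68 (D = -17*4 = -68)
-892 + D*(-1050) = -892 - 68*(-1050) = -892 + 71400 = 70508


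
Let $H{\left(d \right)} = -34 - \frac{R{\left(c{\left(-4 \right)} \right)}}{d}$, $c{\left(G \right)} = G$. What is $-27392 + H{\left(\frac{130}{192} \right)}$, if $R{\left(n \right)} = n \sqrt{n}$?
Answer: $-27426 + \frac{768 i}{65} \approx -27426.0 + 11.815 i$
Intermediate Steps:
$R{\left(n \right)} = n^{\frac{3}{2}}$
$H{\left(d \right)} = -34 + \frac{8 i}{d}$ ($H{\left(d \right)} = -34 - \frac{\left(-4\right)^{\frac{3}{2}}}{d} = -34 - \frac{\left(-8\right) i}{d} = -34 - - \frac{8 i}{d} = -34 + \frac{8 i}{d}$)
$-27392 + H{\left(\frac{130}{192} \right)} = -27392 - \left(34 - \frac{8 i}{130 \cdot \frac{1}{192}}\right) = -27392 - \left(34 - \frac{8 i}{\frac{65}{96}}\right) = -27392 - \left(34 - 8 i \frac{96}{65}\right) = -27392 - \left(34 - \frac{768 i}{65}\right) = -27426 + \frac{768 i}{65}$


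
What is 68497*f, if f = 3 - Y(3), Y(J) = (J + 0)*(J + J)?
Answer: -1027455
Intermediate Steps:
Y(J) = 2*J² (Y(J) = J*(2*J) = 2*J²)
f = -15 (f = 3 - 2*3² = 3 - 2*9 = 3 - 1*18 = 3 - 18 = -15)
68497*f = 68497*(-15) = -1027455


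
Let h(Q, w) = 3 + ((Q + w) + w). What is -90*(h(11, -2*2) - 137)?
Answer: 11790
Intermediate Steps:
h(Q, w) = 3 + Q + 2*w (h(Q, w) = 3 + (Q + 2*w) = 3 + Q + 2*w)
-90*(h(11, -2*2) - 137) = -90*((3 + 11 + 2*(-2*2)) - 137) = -90*((3 + 11 + 2*(-4)) - 137) = -90*((3 + 11 - 8) - 137) = -90*(6 - 137) = -90*(-131) = 11790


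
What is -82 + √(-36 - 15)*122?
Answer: -82 + 122*I*√51 ≈ -82.0 + 871.25*I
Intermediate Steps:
-82 + √(-36 - 15)*122 = -82 + √(-51)*122 = -82 + (I*√51)*122 = -82 + 122*I*√51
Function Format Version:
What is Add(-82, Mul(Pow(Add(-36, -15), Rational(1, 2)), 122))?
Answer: Add(-82, Mul(122, I, Pow(51, Rational(1, 2)))) ≈ Add(-82.000, Mul(871.25, I))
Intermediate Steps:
Add(-82, Mul(Pow(Add(-36, -15), Rational(1, 2)), 122)) = Add(-82, Mul(Pow(-51, Rational(1, 2)), 122)) = Add(-82, Mul(Mul(I, Pow(51, Rational(1, 2))), 122)) = Add(-82, Mul(122, I, Pow(51, Rational(1, 2))))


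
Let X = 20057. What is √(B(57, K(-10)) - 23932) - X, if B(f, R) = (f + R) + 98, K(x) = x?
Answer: -20057 + 3*I*√2643 ≈ -20057.0 + 154.23*I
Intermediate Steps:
B(f, R) = 98 + R + f (B(f, R) = (R + f) + 98 = 98 + R + f)
√(B(57, K(-10)) - 23932) - X = √((98 - 10 + 57) - 23932) - 1*20057 = √(145 - 23932) - 20057 = √(-23787) - 20057 = 3*I*√2643 - 20057 = -20057 + 3*I*√2643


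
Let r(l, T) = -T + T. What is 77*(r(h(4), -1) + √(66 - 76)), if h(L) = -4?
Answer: 77*I*√10 ≈ 243.5*I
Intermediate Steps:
r(l, T) = 0
77*(r(h(4), -1) + √(66 - 76)) = 77*(0 + √(66 - 76)) = 77*(0 + √(-10)) = 77*(0 + I*√10) = 77*(I*√10) = 77*I*√10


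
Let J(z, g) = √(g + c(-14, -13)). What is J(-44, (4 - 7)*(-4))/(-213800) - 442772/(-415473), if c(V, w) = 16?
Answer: 442772/415473 - √7/106900 ≈ 1.0657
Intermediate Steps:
J(z, g) = √(16 + g) (J(z, g) = √(g + 16) = √(16 + g))
J(-44, (4 - 7)*(-4))/(-213800) - 442772/(-415473) = √(16 + (4 - 7)*(-4))/(-213800) - 442772/(-415473) = √(16 - 3*(-4))*(-1/213800) - 442772*(-1/415473) = √(16 + 12)*(-1/213800) + 442772/415473 = √28*(-1/213800) + 442772/415473 = (2*√7)*(-1/213800) + 442772/415473 = -√7/106900 + 442772/415473 = 442772/415473 - √7/106900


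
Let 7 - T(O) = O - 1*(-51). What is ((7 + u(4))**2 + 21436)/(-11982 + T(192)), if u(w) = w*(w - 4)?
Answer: -21485/12218 ≈ -1.7585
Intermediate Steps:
u(w) = w*(-4 + w)
T(O) = -44 - O (T(O) = 7 - (O - 1*(-51)) = 7 - (O + 51) = 7 - (51 + O) = 7 + (-51 - O) = -44 - O)
((7 + u(4))**2 + 21436)/(-11982 + T(192)) = ((7 + 4*(-4 + 4))**2 + 21436)/(-11982 + (-44 - 1*192)) = ((7 + 4*0)**2 + 21436)/(-11982 + (-44 - 192)) = ((7 + 0)**2 + 21436)/(-11982 - 236) = (7**2 + 21436)/(-12218) = (49 + 21436)*(-1/12218) = 21485*(-1/12218) = -21485/12218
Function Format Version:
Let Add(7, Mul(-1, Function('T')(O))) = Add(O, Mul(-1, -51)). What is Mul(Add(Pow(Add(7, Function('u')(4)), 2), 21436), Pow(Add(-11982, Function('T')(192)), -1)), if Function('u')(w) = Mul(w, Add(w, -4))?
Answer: Rational(-21485, 12218) ≈ -1.7585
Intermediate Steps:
Function('u')(w) = Mul(w, Add(-4, w))
Function('T')(O) = Add(-44, Mul(-1, O)) (Function('T')(O) = Add(7, Mul(-1, Add(O, Mul(-1, -51)))) = Add(7, Mul(-1, Add(O, 51))) = Add(7, Mul(-1, Add(51, O))) = Add(7, Add(-51, Mul(-1, O))) = Add(-44, Mul(-1, O)))
Mul(Add(Pow(Add(7, Function('u')(4)), 2), 21436), Pow(Add(-11982, Function('T')(192)), -1)) = Mul(Add(Pow(Add(7, Mul(4, Add(-4, 4))), 2), 21436), Pow(Add(-11982, Add(-44, Mul(-1, 192))), -1)) = Mul(Add(Pow(Add(7, Mul(4, 0)), 2), 21436), Pow(Add(-11982, Add(-44, -192)), -1)) = Mul(Add(Pow(Add(7, 0), 2), 21436), Pow(Add(-11982, -236), -1)) = Mul(Add(Pow(7, 2), 21436), Pow(-12218, -1)) = Mul(Add(49, 21436), Rational(-1, 12218)) = Mul(21485, Rational(-1, 12218)) = Rational(-21485, 12218)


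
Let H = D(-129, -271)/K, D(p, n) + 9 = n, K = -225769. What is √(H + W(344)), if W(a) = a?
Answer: 12*√121766026691/225769 ≈ 18.547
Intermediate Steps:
D(p, n) = -9 + n
H = 280/225769 (H = (-9 - 271)/(-225769) = -280*(-1/225769) = 280/225769 ≈ 0.0012402)
√(H + W(344)) = √(280/225769 + 344) = √(77664816/225769) = 12*√121766026691/225769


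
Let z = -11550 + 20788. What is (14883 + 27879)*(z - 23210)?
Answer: -597470664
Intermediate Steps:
z = 9238
(14883 + 27879)*(z - 23210) = (14883 + 27879)*(9238 - 23210) = 42762*(-13972) = -597470664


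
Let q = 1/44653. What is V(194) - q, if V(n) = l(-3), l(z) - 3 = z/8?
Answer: 937705/357224 ≈ 2.6250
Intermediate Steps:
q = 1/44653 ≈ 2.2395e-5
l(z) = 3 + z/8
V(n) = 21/8 (V(n) = 3 + (⅛)*(-3) = 3 - 3/8 = 21/8)
V(194) - q = 21/8 - 1*1/44653 = 21/8 - 1/44653 = 937705/357224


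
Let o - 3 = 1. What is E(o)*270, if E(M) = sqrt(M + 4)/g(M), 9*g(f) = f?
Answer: 1215*sqrt(2) ≈ 1718.3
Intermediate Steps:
o = 4 (o = 3 + 1 = 4)
g(f) = f/9
E(M) = 9*sqrt(4 + M)/M (E(M) = sqrt(M + 4)/((M/9)) = sqrt(4 + M)*(9/M) = 9*sqrt(4 + M)/M)
E(o)*270 = (9*sqrt(4 + 4)/4)*270 = (9*(1/4)*sqrt(8))*270 = (9*(1/4)*(2*sqrt(2)))*270 = (9*sqrt(2)/2)*270 = 1215*sqrt(2)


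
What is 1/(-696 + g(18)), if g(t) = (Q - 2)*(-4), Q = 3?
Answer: -1/700 ≈ -0.0014286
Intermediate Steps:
g(t) = -4 (g(t) = (3 - 2)*(-4) = 1*(-4) = -4)
1/(-696 + g(18)) = 1/(-696 - 4) = 1/(-700) = -1/700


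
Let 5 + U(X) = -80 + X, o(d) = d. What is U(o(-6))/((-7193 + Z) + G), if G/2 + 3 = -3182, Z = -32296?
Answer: 91/45859 ≈ 0.0019843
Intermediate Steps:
G = -6370 (G = -6 + 2*(-3182) = -6 - 6364 = -6370)
U(X) = -85 + X (U(X) = -5 + (-80 + X) = -85 + X)
U(o(-6))/((-7193 + Z) + G) = (-85 - 6)/((-7193 - 32296) - 6370) = -91/(-39489 - 6370) = -91/(-45859) = -91*(-1/45859) = 91/45859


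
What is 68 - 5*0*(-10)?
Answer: 68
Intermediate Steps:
68 - 5*0*(-10) = 68 + 0*(-10) = 68 + 0 = 68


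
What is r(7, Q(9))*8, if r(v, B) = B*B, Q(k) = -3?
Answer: 72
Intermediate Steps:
r(v, B) = B²
r(7, Q(9))*8 = (-3)²*8 = 9*8 = 72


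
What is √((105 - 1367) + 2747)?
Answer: 3*√165 ≈ 38.536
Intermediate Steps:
√((105 - 1367) + 2747) = √(-1262 + 2747) = √1485 = 3*√165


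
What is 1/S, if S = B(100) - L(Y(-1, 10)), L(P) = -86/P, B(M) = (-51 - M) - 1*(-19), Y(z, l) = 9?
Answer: -9/1102 ≈ -0.0081670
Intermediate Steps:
B(M) = -32 - M (B(M) = (-51 - M) + 19 = -32 - M)
S = -1102/9 (S = (-32 - 1*100) - (-86)/9 = (-32 - 100) - (-86)/9 = -132 - 1*(-86/9) = -132 + 86/9 = -1102/9 ≈ -122.44)
1/S = 1/(-1102/9) = -9/1102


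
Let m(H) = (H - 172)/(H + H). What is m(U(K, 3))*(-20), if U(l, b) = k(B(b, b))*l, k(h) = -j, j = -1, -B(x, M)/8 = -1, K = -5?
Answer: -354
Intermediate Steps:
B(x, M) = 8 (B(x, M) = -8*(-1) = 8)
k(h) = 1 (k(h) = -1*(-1) = 1)
U(l, b) = l (U(l, b) = 1*l = l)
m(H) = (-172 + H)/(2*H) (m(H) = (-172 + H)/((2*H)) = (-172 + H)*(1/(2*H)) = (-172 + H)/(2*H))
m(U(K, 3))*(-20) = ((½)*(-172 - 5)/(-5))*(-20) = ((½)*(-⅕)*(-177))*(-20) = (177/10)*(-20) = -354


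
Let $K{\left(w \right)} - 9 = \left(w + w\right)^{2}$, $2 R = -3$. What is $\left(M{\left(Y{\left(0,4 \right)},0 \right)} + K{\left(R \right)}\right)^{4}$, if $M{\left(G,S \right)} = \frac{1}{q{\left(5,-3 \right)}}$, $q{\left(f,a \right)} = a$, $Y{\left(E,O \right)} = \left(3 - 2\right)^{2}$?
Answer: $\frac{7890481}{81} \approx 97413.0$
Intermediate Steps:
$Y{\left(E,O \right)} = 1$ ($Y{\left(E,O \right)} = 1^{2} = 1$)
$R = - \frac{3}{2}$ ($R = \frac{1}{2} \left(-3\right) = - \frac{3}{2} \approx -1.5$)
$M{\left(G,S \right)} = - \frac{1}{3}$ ($M{\left(G,S \right)} = \frac{1}{-3} = - \frac{1}{3}$)
$K{\left(w \right)} = 9 + 4 w^{2}$ ($K{\left(w \right)} = 9 + \left(w + w\right)^{2} = 9 + \left(2 w\right)^{2} = 9 + 4 w^{2}$)
$\left(M{\left(Y{\left(0,4 \right)},0 \right)} + K{\left(R \right)}\right)^{4} = \left(- \frac{1}{3} + \left(9 + 4 \left(- \frac{3}{2}\right)^{2}\right)\right)^{4} = \left(- \frac{1}{3} + \left(9 + 4 \cdot \frac{9}{4}\right)\right)^{4} = \left(- \frac{1}{3} + \left(9 + 9\right)\right)^{4} = \left(- \frac{1}{3} + 18\right)^{4} = \left(\frac{53}{3}\right)^{4} = \frac{7890481}{81}$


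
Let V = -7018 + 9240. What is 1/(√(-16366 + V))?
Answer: -I*√221/1768 ≈ -0.0084084*I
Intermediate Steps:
V = 2222
1/(√(-16366 + V)) = 1/(√(-16366 + 2222)) = 1/(√(-14144)) = 1/(8*I*√221) = -I*√221/1768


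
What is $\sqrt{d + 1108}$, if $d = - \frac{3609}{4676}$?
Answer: $\frac{\sqrt{6052379431}}{2338} \approx 33.275$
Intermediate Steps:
$d = - \frac{3609}{4676}$ ($d = \left(-3609\right) \frac{1}{4676} = - \frac{3609}{4676} \approx -0.77181$)
$\sqrt{d + 1108} = \sqrt{- \frac{3609}{4676} + 1108} = \sqrt{\frac{5177399}{4676}} = \frac{\sqrt{6052379431}}{2338}$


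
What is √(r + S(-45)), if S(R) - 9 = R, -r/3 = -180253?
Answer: √540723 ≈ 735.34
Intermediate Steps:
r = 540759 (r = -3*(-180253) = 540759)
S(R) = 9 + R
√(r + S(-45)) = √(540759 + (9 - 45)) = √(540759 - 36) = √540723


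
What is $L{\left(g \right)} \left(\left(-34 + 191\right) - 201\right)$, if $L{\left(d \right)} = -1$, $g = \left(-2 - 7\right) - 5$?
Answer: $44$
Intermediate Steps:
$g = -14$ ($g = -9 - 5 = -14$)
$L{\left(g \right)} \left(\left(-34 + 191\right) - 201\right) = - (\left(-34 + 191\right) - 201) = - (157 - 201) = \left(-1\right) \left(-44\right) = 44$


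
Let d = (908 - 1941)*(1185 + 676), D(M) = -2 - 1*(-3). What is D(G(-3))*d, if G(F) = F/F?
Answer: -1922413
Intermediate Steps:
G(F) = 1
D(M) = 1 (D(M) = -2 + 3 = 1)
d = -1922413 (d = -1033*1861 = -1922413)
D(G(-3))*d = 1*(-1922413) = -1922413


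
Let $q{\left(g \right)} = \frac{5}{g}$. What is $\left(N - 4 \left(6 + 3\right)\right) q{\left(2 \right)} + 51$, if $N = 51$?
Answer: $\frac{177}{2} \approx 88.5$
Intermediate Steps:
$\left(N - 4 \left(6 + 3\right)\right) q{\left(2 \right)} + 51 = \left(51 - 4 \left(6 + 3\right)\right) \frac{5}{2} + 51 = \left(51 - 36\right) 5 \cdot \frac{1}{2} + 51 = \left(51 - 36\right) \frac{5}{2} + 51 = 15 \cdot \frac{5}{2} + 51 = \frac{75}{2} + 51 = \frac{177}{2}$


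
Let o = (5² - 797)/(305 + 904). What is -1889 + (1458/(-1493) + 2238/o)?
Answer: -3109026113/576298 ≈ -5394.8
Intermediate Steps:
o = -772/1209 (o = (25 - 797)/1209 = -772*1/1209 = -772/1209 ≈ -0.63854)
-1889 + (1458/(-1493) + 2238/o) = -1889 + (1458/(-1493) + 2238/(-772/1209)) = -1889 + (1458*(-1/1493) + 2238*(-1209/772)) = -1889 + (-1458/1493 - 1352871/386) = -1889 - 2020399191/576298 = -3109026113/576298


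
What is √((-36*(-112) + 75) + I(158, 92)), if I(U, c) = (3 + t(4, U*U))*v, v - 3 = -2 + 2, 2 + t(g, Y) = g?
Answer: 3*√458 ≈ 64.203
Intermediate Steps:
t(g, Y) = -2 + g
v = 3 (v = 3 + (-2 + 2) = 3 + 0 = 3)
I(U, c) = 15 (I(U, c) = (3 + (-2 + 4))*3 = (3 + 2)*3 = 5*3 = 15)
√((-36*(-112) + 75) + I(158, 92)) = √((-36*(-112) + 75) + 15) = √((4032 + 75) + 15) = √(4107 + 15) = √4122 = 3*√458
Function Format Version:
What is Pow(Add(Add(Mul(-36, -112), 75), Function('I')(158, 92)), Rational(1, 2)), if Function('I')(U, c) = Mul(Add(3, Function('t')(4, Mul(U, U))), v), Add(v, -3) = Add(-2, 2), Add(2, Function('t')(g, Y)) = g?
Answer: Mul(3, Pow(458, Rational(1, 2))) ≈ 64.203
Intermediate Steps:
Function('t')(g, Y) = Add(-2, g)
v = 3 (v = Add(3, Add(-2, 2)) = Add(3, 0) = 3)
Function('I')(U, c) = 15 (Function('I')(U, c) = Mul(Add(3, Add(-2, 4)), 3) = Mul(Add(3, 2), 3) = Mul(5, 3) = 15)
Pow(Add(Add(Mul(-36, -112), 75), Function('I')(158, 92)), Rational(1, 2)) = Pow(Add(Add(Mul(-36, -112), 75), 15), Rational(1, 2)) = Pow(Add(Add(4032, 75), 15), Rational(1, 2)) = Pow(Add(4107, 15), Rational(1, 2)) = Pow(4122, Rational(1, 2)) = Mul(3, Pow(458, Rational(1, 2)))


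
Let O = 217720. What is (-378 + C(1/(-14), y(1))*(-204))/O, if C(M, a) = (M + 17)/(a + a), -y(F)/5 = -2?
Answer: -38547/15240400 ≈ -0.0025293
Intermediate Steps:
y(F) = 10 (y(F) = -5*(-2) = 10)
C(M, a) = (17 + M)/(2*a) (C(M, a) = (17 + M)/((2*a)) = (17 + M)*(1/(2*a)) = (17 + M)/(2*a))
(-378 + C(1/(-14), y(1))*(-204))/O = (-378 + ((1/2)*(17 + 1/(-14))/10)*(-204))/217720 = (-378 + ((1/2)*(1/10)*(17 - 1/14))*(-204))*(1/217720) = (-378 + ((1/2)*(1/10)*(237/14))*(-204))*(1/217720) = (-378 + (237/280)*(-204))*(1/217720) = (-378 - 12087/70)*(1/217720) = -38547/70*1/217720 = -38547/15240400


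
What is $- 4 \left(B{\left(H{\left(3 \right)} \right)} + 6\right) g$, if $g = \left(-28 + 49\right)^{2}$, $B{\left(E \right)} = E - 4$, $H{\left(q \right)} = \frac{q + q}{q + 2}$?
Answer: $- \frac{28224}{5} \approx -5644.8$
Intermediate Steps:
$H{\left(q \right)} = \frac{2 q}{2 + q}$
$B{\left(E \right)} = -4 + E$ ($B{\left(E \right)} = E - 4 = -4 + E$)
$g = 441$ ($g = 21^{2} = 441$)
$- 4 \left(B{\left(H{\left(3 \right)} \right)} + 6\right) g = - 4 \left(\left(-4 + 2 \cdot 3 \frac{1}{2 + 3}\right) + 6\right) 441 = - 4 \left(\left(-4 + 2 \cdot 3 \cdot \frac{1}{5}\right) + 6\right) 441 = - 4 \left(\left(-4 + \frac{6}{5}\right) + 6\right) 441 = - 4 \left(- \frac{14}{5} + 6\right) 441 = \left(-4\right) \frac{16}{5} \cdot 441 = \left(- \frac{64}{5}\right) 441 = - \frac{28224}{5}$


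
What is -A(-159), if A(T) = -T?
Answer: -159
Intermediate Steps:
-A(-159) = -(-1)*(-159) = -1*159 = -159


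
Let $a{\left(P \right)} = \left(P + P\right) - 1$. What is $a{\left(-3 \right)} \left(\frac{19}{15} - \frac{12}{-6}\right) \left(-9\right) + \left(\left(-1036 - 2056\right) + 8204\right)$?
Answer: $\frac{26589}{5} \approx 5317.8$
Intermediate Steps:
$a{\left(P \right)} = -1 + 2 P$ ($a{\left(P \right)} = 2 P - 1 = -1 + 2 P$)
$a{\left(-3 \right)} \left(\frac{19}{15} - \frac{12}{-6}\right) \left(-9\right) + \left(\left(-1036 - 2056\right) + 8204\right) = \left(-1 + 2 \left(-3\right)\right) \left(\frac{19}{15} - \frac{12}{-6}\right) \left(-9\right) + \left(\left(-1036 - 2056\right) + 8204\right) = \left(-1 - 6\right) \left(19 \cdot \frac{1}{15} - -2\right) \left(-9\right) + \left(\left(-1036 - 2056\right) + 8204\right) = - 7 \left(\frac{19}{15} + 2\right) \left(-9\right) + \left(-3092 + 8204\right) = \left(-7\right) \frac{49}{15} \left(-9\right) + 5112 = \left(- \frac{343}{15}\right) \left(-9\right) + 5112 = \frac{1029}{5} + 5112 = \frac{26589}{5}$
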